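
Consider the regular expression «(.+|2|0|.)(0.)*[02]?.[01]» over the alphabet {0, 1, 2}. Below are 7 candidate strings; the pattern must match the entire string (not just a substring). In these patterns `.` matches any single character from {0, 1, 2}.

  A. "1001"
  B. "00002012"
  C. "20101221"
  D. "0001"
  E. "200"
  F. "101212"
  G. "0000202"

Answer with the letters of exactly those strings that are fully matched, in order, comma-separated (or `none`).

A, C, D, E

A → match
B → no match
C → match
D → match
E → match
F → no match
G → no match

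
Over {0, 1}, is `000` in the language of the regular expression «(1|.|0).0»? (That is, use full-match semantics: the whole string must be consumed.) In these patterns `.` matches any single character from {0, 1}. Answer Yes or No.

Yes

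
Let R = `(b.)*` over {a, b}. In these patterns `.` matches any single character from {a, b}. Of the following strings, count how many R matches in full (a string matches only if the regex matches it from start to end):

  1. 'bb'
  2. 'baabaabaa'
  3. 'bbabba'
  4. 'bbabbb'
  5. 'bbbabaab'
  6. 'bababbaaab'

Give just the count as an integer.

1 → match
2 → no match
3 → no match
4 → no match
5 → no match
6 → no match
Total matched: 1

1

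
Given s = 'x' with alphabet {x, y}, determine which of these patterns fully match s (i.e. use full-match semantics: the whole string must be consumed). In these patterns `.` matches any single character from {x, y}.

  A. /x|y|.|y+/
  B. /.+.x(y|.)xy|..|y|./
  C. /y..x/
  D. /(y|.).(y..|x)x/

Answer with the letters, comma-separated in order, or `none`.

A → match
B → match
C → no match — must start with 'y'
D → no match

A, B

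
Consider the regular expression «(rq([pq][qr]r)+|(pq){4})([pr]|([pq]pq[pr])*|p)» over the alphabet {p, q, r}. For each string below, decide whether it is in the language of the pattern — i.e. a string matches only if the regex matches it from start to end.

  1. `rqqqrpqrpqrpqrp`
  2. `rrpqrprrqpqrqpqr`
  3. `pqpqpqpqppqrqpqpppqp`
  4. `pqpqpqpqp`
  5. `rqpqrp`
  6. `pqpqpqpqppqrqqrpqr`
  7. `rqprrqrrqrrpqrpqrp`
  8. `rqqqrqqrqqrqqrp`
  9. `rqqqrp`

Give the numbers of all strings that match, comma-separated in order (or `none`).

1, 3, 4, 5, 7, 8, 9

1 → match
2 → no match
3 → match
4 → match
5 → match
6 → no match
7 → match
8 → match
9 → match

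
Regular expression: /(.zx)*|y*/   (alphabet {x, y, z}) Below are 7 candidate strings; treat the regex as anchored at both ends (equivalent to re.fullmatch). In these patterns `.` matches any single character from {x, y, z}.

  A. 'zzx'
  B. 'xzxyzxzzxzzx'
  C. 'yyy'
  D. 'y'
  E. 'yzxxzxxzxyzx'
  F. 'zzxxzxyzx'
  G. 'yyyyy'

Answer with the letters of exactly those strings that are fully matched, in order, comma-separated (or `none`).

A, B, C, D, E, F, G

A → match
B → match
C → match
D → match
E → match
F → match
G → match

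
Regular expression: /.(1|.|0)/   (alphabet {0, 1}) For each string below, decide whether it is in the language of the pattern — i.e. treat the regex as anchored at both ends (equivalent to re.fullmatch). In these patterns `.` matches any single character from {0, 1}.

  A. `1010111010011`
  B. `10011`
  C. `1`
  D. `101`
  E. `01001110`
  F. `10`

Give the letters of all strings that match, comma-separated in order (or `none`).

F

A → no match
B. `10011` → no match
C. `1` → no match
D. `101` → no match
E. `01001110` → no match
F. `10` → match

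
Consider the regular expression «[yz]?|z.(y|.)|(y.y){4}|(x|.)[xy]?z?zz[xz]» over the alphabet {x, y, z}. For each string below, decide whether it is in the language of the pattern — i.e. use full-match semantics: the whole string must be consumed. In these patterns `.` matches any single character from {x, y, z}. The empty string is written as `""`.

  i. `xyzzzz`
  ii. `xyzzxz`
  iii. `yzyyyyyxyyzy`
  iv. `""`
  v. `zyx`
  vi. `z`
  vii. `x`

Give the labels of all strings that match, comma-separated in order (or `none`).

i, iii, iv, v, vi

i. `xyzzzz` → match
ii. `xyzzxz` → no match
iii. `yzyyyyyxyyzy` → match
iv. `""` → match
v. `zyx` → match
vi. `z` → match
vii. `x` → no match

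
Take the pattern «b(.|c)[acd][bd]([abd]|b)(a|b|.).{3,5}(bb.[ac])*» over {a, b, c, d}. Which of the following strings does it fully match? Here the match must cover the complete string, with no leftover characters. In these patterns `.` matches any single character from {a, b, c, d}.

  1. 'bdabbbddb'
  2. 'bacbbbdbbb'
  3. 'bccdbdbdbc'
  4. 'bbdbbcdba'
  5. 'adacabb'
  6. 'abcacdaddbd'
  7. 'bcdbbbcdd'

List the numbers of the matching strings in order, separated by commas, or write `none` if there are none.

1 → match
2 → match
3 → match
4 → match
5 → no match — must start with 'b'
6 → no match — must start with 'b'
7 → match

1, 2, 3, 4, 7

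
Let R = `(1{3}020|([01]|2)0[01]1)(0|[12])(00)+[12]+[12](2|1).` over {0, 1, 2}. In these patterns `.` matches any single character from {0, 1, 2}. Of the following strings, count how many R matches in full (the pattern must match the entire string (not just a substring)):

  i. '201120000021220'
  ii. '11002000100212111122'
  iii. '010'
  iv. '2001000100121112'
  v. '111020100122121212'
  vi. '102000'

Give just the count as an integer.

i → no match
ii → no match
iii → no match
iv → no match
v → match
vi → no match
Total matched: 1

1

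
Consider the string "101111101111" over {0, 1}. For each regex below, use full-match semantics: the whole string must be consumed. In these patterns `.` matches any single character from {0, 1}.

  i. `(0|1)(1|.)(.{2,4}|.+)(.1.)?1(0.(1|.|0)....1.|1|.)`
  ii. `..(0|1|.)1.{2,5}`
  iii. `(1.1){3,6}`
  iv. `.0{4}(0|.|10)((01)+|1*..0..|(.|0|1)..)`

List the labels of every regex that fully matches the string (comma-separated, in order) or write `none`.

i → match
ii → no match
iii → match
iv → no match

i, iii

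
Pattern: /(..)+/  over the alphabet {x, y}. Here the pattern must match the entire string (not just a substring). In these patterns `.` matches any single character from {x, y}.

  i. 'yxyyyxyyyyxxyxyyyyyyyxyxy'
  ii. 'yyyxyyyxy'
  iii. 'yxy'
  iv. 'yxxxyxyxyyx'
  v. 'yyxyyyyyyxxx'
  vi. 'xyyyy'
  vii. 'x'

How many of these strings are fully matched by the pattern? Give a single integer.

i → no match
ii → no match
iii → no match
iv → no match
v → match
vi → no match
vii → no match
Total matched: 1

1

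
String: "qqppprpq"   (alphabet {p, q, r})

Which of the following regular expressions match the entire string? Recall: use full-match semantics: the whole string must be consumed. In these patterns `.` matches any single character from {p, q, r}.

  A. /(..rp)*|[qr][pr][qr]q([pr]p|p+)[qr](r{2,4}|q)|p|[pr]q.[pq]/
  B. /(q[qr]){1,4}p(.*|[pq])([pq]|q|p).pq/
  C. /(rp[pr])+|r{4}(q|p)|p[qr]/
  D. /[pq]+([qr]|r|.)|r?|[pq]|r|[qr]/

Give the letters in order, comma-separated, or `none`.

B

A → no match
B → match
C → no match
D → no match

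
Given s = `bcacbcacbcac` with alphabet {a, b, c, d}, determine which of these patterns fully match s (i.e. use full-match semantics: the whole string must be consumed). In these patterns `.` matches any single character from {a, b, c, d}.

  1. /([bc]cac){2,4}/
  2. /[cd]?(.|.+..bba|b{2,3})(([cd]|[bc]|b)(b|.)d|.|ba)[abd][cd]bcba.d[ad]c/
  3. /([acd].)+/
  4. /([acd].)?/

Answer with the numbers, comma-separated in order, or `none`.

1

1 → match
2 → no match
3 → no match
4 → no match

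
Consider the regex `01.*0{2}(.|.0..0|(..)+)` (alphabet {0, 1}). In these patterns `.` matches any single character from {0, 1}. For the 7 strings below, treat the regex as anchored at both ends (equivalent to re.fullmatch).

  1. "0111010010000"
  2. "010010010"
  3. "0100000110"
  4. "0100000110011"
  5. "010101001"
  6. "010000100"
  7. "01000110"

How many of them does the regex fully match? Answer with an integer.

7

1 → match
2 → match
3 → match
4 → match
5 → match
6 → match
7 → match
Total matched: 7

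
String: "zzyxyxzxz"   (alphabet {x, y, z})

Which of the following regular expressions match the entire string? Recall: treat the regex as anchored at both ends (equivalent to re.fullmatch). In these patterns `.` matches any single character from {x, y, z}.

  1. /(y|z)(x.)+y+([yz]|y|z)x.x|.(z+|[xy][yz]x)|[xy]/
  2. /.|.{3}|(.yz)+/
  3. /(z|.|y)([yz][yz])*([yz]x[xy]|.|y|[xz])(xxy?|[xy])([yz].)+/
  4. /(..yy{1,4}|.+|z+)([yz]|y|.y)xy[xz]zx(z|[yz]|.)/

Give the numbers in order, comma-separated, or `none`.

4

1 → no match
2 → no match
3 → no match
4 → match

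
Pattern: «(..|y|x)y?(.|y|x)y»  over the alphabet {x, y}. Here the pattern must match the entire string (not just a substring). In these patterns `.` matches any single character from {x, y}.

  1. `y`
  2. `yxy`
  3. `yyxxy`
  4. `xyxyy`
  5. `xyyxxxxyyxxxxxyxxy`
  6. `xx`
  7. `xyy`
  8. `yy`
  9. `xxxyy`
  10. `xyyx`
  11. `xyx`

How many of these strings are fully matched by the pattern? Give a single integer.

1 → no match
2 → match
3 → no match
4 → no match
5 → no match
6 → no match — must end with `y`
7 → match
8 → no match
9 → no match
10 → no match — must end with `y`
11 → no match — must end with `y`
Total matched: 2

2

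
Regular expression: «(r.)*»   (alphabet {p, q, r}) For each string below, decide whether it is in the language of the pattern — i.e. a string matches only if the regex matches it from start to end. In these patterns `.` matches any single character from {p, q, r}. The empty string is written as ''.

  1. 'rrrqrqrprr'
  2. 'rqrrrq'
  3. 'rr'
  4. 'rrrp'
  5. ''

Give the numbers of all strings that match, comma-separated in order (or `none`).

1, 2, 3, 4, 5

1 → match
2 → match
3 → match
4 → match
5 → match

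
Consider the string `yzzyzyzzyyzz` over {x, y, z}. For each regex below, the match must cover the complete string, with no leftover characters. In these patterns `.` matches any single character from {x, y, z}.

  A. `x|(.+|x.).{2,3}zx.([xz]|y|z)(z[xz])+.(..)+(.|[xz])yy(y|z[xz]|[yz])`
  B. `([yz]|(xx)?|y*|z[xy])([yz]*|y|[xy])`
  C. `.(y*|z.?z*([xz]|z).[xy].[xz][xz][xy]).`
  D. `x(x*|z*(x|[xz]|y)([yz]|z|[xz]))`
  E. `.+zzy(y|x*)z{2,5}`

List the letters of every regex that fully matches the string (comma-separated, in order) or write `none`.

A → no match
B → match
C → no match
D → no match — must start with `x`
E → match

B, E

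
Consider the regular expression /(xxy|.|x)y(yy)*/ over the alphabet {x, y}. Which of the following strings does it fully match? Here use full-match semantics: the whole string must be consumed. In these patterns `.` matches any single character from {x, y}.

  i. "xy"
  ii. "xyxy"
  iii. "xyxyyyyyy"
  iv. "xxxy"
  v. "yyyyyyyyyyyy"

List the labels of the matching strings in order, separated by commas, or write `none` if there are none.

i → match
ii → no match
iii → no match
iv → no match
v → match

i, v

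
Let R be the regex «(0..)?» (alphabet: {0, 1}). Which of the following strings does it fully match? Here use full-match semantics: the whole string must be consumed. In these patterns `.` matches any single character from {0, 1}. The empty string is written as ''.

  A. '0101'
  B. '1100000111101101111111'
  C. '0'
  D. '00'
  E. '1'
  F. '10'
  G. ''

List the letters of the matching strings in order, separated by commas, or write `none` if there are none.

A → no match
B → no match
C → no match
D → no match
E → no match
F → no match
G → match

G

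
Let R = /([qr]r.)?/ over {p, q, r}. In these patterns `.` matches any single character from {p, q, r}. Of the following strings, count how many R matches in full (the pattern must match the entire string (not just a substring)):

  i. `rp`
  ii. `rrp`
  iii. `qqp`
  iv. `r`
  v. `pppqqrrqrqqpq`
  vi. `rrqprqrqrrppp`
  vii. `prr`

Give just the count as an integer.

1

i → no match
ii → match
iii → no match
iv → no match
v → no match
vi → no match
vii → no match
Total matched: 1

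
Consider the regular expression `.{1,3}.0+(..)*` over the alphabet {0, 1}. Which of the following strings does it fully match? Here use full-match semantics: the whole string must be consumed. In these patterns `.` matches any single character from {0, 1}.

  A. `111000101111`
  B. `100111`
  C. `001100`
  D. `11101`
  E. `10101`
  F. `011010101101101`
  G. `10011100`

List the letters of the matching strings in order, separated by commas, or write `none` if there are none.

A → match
B → no match
C → match
D → no match
E → no match
F → no match
G → no match

A, C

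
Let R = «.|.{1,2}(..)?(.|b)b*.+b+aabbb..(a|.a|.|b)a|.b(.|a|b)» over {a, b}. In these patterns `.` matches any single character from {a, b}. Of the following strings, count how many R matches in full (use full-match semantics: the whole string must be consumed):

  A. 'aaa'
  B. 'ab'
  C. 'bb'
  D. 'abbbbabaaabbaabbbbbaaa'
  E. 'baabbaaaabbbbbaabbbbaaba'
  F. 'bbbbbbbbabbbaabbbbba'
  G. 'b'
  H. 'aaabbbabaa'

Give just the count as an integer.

2

A → no match
B → no match
C → no match
D → match
E → no match
F → no match
G → match
H → no match
Total matched: 2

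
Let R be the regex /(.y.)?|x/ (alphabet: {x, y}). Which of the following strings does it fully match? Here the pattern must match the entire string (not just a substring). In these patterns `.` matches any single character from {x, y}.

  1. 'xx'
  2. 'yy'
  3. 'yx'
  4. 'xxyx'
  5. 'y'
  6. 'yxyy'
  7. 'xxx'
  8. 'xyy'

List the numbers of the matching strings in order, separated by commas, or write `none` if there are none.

8

1. 'xx' → no match
2. 'yy' → no match
3. 'yx' → no match
4. 'xxyx' → no match
5. 'y' → no match
6. 'yxyy' → no match
7. 'xxx' → no match
8. 'xyy' → match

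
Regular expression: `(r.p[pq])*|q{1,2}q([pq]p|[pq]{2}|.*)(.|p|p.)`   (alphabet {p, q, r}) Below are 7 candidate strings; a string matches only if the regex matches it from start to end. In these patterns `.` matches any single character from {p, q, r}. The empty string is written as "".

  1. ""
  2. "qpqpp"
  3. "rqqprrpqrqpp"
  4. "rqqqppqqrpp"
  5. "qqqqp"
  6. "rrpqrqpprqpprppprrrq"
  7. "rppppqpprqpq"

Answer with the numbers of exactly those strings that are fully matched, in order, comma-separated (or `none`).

1 → match
2 → no match
3 → no match
4 → no match
5 → match
6 → no match
7 → no match

1, 5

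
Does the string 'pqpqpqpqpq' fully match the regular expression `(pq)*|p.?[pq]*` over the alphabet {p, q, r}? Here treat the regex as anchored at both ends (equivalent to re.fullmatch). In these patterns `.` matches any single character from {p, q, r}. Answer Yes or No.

Yes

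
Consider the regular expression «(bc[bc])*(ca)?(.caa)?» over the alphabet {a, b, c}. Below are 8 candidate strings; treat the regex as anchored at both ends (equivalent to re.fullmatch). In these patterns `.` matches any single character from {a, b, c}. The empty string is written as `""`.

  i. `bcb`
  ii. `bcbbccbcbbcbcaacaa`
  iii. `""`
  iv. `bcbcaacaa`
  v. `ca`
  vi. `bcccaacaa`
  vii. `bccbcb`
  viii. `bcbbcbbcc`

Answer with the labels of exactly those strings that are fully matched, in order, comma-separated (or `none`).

i, ii, iii, iv, v, vi, vii, viii

i → match
ii → match
iii → match
iv → match
v → match
vi → match
vii → match
viii → match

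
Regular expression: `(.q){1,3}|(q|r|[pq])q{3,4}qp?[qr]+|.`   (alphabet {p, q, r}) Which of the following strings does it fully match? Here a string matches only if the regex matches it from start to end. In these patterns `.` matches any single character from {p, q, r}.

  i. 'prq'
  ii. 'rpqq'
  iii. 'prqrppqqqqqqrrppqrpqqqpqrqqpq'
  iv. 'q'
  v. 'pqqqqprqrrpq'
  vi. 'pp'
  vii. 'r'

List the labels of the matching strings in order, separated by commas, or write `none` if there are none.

iv, vii

i → no match
ii → no match
iii → no match
iv → match
v → no match
vi → no match
vii → match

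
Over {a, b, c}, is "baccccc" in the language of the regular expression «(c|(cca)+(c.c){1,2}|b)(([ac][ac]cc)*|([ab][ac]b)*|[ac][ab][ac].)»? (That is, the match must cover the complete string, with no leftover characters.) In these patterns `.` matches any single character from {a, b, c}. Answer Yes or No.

No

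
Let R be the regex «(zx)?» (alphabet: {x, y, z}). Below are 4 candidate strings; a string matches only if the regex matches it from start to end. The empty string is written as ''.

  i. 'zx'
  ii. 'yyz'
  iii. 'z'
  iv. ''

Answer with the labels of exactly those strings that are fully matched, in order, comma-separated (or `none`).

i. 'zx' → match
ii. 'yyz' → no match
iii. 'z' → no match
iv. '' → match

i, iv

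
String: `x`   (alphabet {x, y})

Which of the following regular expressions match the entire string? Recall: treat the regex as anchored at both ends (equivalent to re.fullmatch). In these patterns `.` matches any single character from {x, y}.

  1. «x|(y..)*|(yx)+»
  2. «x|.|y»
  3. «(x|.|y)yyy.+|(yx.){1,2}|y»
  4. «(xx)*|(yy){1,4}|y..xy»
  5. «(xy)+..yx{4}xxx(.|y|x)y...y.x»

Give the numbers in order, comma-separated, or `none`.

1, 2

1 → match
2 → match
3 → no match
4 → no match
5 → no match — must start with `xy`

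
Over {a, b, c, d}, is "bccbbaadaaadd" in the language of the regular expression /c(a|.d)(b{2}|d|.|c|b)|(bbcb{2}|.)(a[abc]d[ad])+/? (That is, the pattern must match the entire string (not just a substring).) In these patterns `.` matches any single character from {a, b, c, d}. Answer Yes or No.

No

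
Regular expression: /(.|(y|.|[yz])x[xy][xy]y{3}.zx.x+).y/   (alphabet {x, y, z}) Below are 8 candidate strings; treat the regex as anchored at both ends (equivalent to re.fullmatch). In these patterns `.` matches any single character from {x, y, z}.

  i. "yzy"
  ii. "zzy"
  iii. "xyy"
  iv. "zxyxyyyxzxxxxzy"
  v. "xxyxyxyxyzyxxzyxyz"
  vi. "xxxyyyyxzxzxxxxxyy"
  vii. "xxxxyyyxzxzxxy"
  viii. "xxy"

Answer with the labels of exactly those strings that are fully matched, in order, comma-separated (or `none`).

i, ii, iii, iv, vi, vii, viii

i → match
ii → match
iii → match
iv → match
v → no match — must end with "y"
vi → match
vii → match
viii → match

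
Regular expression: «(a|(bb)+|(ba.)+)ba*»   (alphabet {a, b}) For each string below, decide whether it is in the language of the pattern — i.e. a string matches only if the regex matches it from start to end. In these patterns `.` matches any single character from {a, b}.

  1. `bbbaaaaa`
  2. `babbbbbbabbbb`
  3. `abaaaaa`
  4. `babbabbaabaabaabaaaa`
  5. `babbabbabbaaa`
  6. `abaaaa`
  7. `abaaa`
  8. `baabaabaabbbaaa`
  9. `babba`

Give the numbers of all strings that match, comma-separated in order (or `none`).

1, 3, 4, 5, 6, 7, 9

1 → match
2 → no match
3 → match
4 → match
5 → match
6 → match
7 → match
8 → no match
9 → match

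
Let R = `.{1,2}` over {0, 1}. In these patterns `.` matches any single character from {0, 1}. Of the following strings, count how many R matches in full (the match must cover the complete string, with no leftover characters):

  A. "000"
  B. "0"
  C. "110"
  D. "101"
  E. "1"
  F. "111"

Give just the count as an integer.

A → no match
B → match
C → no match
D → no match
E → match
F → no match
Total matched: 2

2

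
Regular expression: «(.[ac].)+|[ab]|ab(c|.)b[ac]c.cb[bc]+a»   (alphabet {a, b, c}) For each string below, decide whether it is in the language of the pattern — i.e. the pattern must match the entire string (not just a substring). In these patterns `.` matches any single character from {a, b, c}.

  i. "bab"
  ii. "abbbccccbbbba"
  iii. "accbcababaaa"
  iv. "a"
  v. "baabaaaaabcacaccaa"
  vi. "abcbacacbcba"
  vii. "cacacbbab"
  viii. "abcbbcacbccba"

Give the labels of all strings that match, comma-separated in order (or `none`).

i → match
ii → match
iii → match
iv → match
v → match
vi → match
vii → match
viii → no match

i, ii, iii, iv, v, vi, vii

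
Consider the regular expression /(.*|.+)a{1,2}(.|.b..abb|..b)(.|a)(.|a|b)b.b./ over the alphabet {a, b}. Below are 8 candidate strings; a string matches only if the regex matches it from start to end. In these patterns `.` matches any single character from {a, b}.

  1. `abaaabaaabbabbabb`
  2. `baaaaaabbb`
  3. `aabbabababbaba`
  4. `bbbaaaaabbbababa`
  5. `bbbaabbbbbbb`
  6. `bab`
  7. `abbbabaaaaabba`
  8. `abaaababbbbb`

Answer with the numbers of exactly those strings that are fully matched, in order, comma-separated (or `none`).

1 → match
2. `baaaaaabbb` → no match
3 → match
4 → match
5. `bbbaabbbbbbb` → match
6. `bab` → no match
7 → no match
8. `abaaababbbbb` → match

1, 3, 4, 5, 8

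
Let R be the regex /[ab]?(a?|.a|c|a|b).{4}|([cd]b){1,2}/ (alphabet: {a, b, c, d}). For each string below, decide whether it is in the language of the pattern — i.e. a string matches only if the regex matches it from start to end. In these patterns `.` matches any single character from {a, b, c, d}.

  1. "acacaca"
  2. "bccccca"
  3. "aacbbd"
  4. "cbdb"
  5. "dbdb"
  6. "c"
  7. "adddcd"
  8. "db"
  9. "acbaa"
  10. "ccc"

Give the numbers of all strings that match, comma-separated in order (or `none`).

1, 3, 4, 5, 8, 9

1 → match
2 → no match
3 → match
4 → match
5 → match
6 → no match
7 → no match
8 → match
9 → match
10 → no match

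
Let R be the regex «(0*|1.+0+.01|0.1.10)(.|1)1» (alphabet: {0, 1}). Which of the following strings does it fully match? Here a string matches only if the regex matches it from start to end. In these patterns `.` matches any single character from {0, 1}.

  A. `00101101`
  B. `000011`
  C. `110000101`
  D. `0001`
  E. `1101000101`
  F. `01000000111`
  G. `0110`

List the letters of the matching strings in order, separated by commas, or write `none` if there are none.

B, C, D, E

A → no match
B → match
C → match
D → match
E → match
F → no match
G → no match — must end with `1`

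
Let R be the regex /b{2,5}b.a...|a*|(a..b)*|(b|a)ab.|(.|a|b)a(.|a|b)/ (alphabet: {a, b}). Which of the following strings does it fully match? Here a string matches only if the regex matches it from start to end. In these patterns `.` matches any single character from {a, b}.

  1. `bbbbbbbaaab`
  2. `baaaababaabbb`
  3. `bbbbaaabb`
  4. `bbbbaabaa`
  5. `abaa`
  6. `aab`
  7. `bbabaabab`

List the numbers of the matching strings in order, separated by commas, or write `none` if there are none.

1, 3, 4, 6

1 → match
2 → no match
3 → match
4 → match
5 → no match
6 → match
7 → no match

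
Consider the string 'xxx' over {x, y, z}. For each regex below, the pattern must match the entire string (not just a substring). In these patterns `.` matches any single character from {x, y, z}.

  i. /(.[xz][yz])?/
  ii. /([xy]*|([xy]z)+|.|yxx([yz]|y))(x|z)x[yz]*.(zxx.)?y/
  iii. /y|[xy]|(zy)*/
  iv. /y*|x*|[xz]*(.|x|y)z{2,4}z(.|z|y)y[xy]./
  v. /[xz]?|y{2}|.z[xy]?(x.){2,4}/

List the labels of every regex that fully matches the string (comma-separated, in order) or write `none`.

i → no match
ii → no match — must end with 'y'
iii → no match
iv → match
v → no match

iv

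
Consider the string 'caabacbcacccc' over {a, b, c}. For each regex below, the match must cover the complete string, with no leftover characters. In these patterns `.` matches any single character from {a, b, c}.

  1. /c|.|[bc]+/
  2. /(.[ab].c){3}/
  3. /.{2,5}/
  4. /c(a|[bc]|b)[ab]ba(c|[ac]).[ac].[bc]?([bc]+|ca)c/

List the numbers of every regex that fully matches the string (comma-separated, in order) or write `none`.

4

1 → no match
2 → no match
3 → no match
4 → match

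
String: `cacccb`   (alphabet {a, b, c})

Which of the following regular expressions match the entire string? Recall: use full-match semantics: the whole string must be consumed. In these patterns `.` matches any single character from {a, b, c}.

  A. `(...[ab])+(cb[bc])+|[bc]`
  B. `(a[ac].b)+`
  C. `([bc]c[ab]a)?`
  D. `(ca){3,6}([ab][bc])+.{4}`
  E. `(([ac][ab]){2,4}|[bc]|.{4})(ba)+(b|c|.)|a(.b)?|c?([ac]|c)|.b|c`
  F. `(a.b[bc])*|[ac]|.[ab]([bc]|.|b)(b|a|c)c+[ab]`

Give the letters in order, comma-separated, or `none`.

F

A → no match
B → no match — must start with `a`
C → no match
D → no match
E → no match
F → match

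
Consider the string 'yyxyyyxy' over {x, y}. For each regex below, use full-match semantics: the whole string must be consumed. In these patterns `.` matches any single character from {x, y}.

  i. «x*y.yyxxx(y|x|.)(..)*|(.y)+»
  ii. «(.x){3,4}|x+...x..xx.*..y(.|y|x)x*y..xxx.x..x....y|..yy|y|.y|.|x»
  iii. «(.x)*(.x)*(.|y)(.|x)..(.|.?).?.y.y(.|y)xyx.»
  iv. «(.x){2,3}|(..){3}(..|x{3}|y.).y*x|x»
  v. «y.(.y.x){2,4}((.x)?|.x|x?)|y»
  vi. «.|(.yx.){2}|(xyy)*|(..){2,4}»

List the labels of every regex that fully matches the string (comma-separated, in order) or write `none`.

i, vi

i → match
ii → no match
iii → no match
iv → no match — must end with 'x'
v → no match
vi → match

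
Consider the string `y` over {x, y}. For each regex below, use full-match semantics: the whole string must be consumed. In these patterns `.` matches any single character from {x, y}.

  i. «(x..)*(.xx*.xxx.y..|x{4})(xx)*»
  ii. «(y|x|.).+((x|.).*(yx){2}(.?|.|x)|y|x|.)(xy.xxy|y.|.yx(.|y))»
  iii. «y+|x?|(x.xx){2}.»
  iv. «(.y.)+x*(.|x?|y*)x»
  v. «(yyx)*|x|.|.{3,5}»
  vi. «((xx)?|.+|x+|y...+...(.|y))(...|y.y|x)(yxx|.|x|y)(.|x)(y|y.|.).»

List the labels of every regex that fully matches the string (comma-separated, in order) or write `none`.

iii, v

i → no match
ii → no match
iii → match
iv → no match — must end with `x`
v → match
vi → no match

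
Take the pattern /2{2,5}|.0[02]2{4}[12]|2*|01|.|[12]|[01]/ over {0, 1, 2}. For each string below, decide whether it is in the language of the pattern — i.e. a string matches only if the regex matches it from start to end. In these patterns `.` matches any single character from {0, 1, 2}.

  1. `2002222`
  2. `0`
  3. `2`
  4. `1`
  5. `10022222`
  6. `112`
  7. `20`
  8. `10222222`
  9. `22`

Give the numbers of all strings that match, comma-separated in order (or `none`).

1 → no match
2 → match
3 → match
4 → match
5 → match
6 → no match
7 → no match
8 → match
9 → match

2, 3, 4, 5, 8, 9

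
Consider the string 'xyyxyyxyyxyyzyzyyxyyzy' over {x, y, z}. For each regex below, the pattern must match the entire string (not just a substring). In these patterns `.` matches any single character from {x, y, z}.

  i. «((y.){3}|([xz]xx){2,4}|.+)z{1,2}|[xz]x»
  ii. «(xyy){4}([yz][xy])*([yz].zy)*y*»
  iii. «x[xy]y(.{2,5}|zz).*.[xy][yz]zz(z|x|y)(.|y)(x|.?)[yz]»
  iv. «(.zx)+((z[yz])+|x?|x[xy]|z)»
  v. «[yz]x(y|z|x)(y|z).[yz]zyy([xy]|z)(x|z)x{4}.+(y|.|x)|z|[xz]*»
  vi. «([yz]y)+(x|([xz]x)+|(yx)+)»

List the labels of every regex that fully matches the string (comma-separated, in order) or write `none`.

i → no match
ii → match
iii → no match
iv → no match
v → no match
vi → no match

ii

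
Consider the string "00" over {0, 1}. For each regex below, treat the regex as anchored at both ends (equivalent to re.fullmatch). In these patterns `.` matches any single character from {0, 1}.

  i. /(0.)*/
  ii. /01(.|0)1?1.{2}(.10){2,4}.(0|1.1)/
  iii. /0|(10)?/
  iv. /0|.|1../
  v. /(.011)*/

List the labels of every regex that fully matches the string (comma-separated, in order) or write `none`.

i

i → match
ii → no match — must start with "01"
iii → no match
iv → no match
v → no match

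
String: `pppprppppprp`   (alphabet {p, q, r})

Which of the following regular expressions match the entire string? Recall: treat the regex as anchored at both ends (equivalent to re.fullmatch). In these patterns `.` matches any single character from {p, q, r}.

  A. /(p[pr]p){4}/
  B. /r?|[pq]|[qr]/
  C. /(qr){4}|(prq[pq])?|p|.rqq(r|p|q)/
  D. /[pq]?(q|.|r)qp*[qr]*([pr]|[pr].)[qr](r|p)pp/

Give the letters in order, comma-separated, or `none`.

A → match
B → no match
C → no match
D → no match — must end with `pp`

A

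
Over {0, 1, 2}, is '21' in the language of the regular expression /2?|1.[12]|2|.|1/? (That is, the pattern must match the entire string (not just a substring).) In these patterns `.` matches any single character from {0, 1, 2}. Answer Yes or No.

No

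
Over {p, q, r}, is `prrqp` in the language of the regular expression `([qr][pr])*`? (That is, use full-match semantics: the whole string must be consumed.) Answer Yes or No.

No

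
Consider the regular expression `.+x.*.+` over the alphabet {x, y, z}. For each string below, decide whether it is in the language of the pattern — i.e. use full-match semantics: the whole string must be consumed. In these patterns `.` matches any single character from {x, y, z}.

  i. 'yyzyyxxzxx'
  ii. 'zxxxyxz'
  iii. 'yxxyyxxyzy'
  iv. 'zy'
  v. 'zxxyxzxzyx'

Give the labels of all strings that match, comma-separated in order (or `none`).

i → match
ii → match
iii → match
iv → no match
v → match

i, ii, iii, v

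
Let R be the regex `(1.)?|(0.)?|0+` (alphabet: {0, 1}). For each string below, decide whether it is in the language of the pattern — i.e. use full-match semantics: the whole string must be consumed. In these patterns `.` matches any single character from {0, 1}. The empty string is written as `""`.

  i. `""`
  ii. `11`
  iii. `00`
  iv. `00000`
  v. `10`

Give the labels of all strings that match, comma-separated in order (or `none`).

i → match
ii → match
iii → match
iv → match
v → match

i, ii, iii, iv, v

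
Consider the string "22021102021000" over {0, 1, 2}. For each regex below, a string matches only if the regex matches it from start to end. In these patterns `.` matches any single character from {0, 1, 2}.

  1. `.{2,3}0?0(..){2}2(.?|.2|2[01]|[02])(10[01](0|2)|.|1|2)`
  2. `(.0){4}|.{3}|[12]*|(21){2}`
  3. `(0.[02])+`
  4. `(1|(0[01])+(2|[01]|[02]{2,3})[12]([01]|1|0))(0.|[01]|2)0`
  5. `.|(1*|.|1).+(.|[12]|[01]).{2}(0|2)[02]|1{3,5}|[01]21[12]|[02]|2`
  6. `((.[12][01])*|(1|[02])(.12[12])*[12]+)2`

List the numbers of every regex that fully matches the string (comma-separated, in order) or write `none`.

1, 5

1 → match
2 → no match
3 → no match — must start with "0"
4 → no match
5 → match
6 → no match — must end with "2"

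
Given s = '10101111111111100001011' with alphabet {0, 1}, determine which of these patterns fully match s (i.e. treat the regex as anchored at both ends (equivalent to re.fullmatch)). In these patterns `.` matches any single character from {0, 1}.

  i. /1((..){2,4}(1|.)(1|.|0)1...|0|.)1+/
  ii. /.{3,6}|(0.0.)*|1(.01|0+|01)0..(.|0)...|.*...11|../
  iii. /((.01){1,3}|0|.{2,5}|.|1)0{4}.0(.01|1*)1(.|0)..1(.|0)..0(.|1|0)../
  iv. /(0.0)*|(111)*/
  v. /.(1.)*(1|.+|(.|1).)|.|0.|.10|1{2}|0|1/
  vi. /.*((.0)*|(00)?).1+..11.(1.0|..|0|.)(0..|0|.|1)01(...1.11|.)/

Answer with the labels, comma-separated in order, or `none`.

ii, v, vi

i → no match
ii → match
iii → no match
iv → no match
v → match
vi → match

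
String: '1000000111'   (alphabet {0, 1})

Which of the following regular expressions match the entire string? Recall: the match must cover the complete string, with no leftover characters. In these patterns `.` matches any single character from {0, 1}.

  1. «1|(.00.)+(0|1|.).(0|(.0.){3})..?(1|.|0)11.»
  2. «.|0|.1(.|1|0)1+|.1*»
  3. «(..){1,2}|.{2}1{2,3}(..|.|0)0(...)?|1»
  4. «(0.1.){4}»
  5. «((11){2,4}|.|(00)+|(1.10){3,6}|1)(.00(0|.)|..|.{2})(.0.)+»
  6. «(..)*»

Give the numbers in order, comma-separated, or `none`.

6

1 → no match
2 → no match
3 → no match
4 → no match — must start with '0'
5 → no match
6 → match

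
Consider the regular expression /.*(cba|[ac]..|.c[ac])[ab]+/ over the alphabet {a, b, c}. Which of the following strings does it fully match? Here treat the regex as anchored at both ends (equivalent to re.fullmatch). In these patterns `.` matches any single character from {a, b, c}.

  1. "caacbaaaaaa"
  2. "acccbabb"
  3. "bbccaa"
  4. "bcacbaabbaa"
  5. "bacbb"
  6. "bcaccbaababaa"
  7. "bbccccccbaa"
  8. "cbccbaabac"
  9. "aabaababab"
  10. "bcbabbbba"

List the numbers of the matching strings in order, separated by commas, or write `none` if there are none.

1 → match
2 → match
3 → match
4 → match
5 → match
6 → match
7 → match
8 → no match
9 → match
10 → match

1, 2, 3, 4, 5, 6, 7, 9, 10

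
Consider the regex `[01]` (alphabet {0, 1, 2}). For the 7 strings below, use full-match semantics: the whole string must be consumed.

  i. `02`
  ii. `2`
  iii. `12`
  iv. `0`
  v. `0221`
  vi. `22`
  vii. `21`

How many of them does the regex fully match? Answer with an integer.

i → no match
ii → no match
iii → no match
iv → match
v → no match
vi → no match
vii → no match
Total matched: 1

1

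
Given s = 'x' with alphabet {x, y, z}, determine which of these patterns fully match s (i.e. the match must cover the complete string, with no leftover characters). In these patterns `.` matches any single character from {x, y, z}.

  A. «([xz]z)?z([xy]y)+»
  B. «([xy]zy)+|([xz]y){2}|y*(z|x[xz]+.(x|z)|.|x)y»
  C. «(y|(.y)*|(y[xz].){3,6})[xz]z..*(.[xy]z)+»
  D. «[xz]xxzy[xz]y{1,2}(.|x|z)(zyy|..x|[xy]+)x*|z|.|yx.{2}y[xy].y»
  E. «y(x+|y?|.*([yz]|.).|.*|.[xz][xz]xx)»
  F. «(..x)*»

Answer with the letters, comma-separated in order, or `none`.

D

A → no match — must end with 'y'
B → no match
C → no match — must end with 'z'
D → match
E → no match — must start with 'y'
F → no match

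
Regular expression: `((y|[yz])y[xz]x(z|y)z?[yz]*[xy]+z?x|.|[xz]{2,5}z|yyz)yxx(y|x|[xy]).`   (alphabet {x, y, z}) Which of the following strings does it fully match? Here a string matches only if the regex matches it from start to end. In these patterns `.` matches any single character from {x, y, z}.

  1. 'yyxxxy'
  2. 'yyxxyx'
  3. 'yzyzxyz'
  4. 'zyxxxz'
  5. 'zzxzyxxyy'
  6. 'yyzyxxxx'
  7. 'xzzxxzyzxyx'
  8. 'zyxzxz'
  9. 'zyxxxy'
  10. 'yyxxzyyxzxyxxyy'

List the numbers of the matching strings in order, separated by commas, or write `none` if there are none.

1 → match
2 → match
3 → no match
4 → match
5 → match
6 → match
7 → no match
8 → no match
9 → match
10 → match

1, 2, 4, 5, 6, 9, 10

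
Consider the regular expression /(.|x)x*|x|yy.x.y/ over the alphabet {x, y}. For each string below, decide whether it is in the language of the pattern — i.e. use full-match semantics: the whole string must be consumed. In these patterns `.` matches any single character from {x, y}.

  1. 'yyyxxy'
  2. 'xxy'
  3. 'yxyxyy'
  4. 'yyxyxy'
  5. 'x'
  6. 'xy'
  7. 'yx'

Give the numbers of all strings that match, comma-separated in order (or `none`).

1, 5, 7

1 → match
2 → no match
3 → no match
4 → no match
5 → match
6 → no match
7 → match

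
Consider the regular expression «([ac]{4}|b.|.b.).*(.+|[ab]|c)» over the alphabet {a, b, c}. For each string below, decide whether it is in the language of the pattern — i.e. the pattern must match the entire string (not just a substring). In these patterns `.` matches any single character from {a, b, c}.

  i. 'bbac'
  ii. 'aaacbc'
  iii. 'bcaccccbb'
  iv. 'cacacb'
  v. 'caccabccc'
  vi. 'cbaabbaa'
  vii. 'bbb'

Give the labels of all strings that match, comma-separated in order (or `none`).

i, ii, iii, iv, v, vi, vii

i → match
ii → match
iii → match
iv → match
v → match
vi → match
vii → match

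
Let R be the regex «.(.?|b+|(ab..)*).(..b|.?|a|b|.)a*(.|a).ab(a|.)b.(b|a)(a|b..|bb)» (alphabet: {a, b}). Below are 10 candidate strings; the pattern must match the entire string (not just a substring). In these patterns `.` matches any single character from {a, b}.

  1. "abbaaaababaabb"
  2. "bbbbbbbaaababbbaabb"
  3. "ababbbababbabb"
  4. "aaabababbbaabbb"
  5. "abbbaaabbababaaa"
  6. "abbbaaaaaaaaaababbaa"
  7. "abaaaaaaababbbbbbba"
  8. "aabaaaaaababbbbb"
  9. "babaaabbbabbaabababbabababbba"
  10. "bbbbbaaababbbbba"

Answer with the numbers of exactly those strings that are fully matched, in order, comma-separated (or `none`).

1, 2, 3, 4, 5, 6, 7, 8, 9, 10

1 → match
2 → match
3 → match
4 → match
5 → match
6 → match
7 → match
8 → match
9 → match
10 → match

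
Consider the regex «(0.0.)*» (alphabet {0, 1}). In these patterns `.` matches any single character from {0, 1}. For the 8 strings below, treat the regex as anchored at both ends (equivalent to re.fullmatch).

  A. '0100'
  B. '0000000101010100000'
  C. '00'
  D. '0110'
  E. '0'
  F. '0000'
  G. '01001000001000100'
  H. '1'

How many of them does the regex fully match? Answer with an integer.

A. '0100' → match
B → no match
C. '00' → no match
D. '0110' → no match
E. '0' → no match
F. '0000' → match
G → no match
H. '1' → no match
Total matched: 2

2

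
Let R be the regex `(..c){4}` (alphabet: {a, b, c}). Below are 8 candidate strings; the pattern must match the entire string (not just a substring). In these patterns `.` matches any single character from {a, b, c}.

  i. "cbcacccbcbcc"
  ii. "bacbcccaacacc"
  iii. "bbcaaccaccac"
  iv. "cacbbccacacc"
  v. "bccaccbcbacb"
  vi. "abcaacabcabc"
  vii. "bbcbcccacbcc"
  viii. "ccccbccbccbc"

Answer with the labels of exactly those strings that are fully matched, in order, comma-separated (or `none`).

i, iii, iv, vi, vii, viii

i. "cbcacccbcbcc" → match
ii → no match
iii. "bbcaaccaccac" → match
iv. "cacbbccacacc" → match
v. "bccaccbcbacb" → no match — must end with "c"
vi. "abcaacabcabc" → match
vii. "bbcbcccacbcc" → match
viii. "ccccbccbccbc" → match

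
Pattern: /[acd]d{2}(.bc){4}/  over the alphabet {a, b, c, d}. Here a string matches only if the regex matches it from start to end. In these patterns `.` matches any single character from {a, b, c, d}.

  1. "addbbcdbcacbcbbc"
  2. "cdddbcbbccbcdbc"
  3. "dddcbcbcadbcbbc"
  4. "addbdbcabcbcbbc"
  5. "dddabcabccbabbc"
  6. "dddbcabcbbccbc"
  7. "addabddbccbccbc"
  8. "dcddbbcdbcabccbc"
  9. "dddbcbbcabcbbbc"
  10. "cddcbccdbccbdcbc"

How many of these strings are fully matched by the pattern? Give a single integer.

1 → no match
2 → match
3 → no match
4 → no match
5 → no match
6 → no match
7 → no match
8 → no match
9 → no match
10 → no match
Total matched: 1

1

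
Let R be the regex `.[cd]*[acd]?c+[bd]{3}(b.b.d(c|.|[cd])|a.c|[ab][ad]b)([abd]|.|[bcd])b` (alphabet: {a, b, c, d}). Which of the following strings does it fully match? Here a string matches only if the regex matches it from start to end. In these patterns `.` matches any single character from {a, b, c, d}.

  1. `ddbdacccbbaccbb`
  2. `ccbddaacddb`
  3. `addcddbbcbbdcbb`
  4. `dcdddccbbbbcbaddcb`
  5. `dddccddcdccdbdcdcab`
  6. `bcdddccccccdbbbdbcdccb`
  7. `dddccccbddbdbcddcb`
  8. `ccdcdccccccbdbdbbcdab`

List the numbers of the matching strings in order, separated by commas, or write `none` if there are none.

1 → no match
2. `ccbddaacddb` → no match
3 → match
4 → match
5 → no match
6 → match
7 → match
8 → no match

3, 4, 6, 7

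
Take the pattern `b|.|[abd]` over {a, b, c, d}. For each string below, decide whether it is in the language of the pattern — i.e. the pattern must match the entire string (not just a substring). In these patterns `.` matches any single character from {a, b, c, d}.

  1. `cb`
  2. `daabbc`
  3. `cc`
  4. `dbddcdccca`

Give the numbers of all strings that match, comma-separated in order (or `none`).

1 → no match
2 → no match
3 → no match
4 → no match

none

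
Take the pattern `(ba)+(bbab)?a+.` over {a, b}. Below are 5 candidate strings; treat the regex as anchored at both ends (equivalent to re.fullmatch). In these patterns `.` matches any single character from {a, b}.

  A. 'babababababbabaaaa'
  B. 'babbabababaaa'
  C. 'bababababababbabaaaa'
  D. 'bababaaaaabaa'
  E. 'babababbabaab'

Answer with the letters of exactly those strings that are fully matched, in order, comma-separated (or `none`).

A → match
B → no match
C → match
D → no match
E → match

A, C, E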